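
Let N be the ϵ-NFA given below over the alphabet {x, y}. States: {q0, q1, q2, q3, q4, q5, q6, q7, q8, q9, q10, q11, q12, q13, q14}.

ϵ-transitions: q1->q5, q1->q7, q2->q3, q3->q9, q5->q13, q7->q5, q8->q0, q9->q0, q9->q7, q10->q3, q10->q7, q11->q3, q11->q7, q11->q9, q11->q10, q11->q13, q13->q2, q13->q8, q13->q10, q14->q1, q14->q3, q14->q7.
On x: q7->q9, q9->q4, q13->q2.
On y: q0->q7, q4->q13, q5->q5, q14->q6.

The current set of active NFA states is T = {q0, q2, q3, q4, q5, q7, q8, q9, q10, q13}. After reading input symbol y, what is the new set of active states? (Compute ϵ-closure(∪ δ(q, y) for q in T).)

q0 on y → {q7}.
q4 on y → {q13}.
q5 on y → {q5}.
No y-transition from q2, q3, q7, q8, q9, q10, q13.
Union after reading y: {q5, q7, q13}.
Now take the ϵ-closure:
From q13 via ϵ: add q2, q8, q10.
From q2 via ϵ: add q3.
From q8 via ϵ: add q0.
From q3 via ϵ: add q9.
No new states can be added; the closed set is {q0, q2, q3, q5, q7, q8, q9, q10, q13}.

{q0, q2, q3, q5, q7, q8, q9, q10, q13}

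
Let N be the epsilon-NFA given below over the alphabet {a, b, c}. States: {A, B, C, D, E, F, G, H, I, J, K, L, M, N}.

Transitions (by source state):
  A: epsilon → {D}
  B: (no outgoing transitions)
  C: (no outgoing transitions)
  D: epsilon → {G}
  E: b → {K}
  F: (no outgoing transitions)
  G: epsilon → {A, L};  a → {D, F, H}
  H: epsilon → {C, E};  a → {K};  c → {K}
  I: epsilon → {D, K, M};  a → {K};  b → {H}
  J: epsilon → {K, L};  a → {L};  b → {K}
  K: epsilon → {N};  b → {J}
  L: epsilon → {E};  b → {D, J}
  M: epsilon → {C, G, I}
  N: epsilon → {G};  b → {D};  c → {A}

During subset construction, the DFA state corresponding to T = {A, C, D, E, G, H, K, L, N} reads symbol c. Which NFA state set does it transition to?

H on c → {K}.
N on c → {A}.
No c-transition from A, C, D, E, G, K, L.
Union after reading c: {A, K}.
Now take the epsilon-closure:
From A via epsilon: add D.
From K via epsilon: add N.
From D via epsilon: add G.
From G via epsilon: add L.
From L via epsilon: add E.
No new states can be added; the closed set is {A, D, E, G, K, L, N}.

{A, D, E, G, K, L, N}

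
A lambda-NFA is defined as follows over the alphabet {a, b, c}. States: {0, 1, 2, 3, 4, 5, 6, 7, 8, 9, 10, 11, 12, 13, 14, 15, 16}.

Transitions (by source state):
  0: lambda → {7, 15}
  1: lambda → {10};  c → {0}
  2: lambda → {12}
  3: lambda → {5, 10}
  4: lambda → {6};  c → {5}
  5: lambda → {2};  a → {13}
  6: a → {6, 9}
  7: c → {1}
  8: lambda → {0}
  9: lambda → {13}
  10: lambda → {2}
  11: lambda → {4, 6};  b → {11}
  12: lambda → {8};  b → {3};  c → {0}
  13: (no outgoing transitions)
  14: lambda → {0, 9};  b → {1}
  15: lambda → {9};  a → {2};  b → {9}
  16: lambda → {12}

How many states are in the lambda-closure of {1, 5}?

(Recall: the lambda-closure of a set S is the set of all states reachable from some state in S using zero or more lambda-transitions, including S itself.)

Start with {1, 5}.
From 1 via lambda: add 10.
From 5 via lambda: add 2.
From 2 via lambda: add 12.
From 12 via lambda: add 8.
From 8 via lambda: add 0.
From 0 via lambda: add 7, 15.
From 15 via lambda: add 9.
From 9 via lambda: add 13.
lambda-closure = {0, 1, 2, 5, 7, 8, 9, 10, 12, 13, 15}, which has 11 states.

11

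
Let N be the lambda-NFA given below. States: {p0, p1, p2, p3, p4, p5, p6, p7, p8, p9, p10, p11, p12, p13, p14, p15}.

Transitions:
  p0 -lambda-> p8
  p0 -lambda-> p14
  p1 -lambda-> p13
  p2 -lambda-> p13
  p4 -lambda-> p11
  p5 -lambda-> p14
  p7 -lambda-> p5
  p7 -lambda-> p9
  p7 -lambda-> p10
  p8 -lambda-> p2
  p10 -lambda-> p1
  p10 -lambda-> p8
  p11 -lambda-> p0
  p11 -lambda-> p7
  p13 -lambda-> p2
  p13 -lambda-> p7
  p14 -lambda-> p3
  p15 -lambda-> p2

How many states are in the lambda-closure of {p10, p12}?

Start with {p10, p12}.
From p10 via lambda: add p1, p8.
From p1 via lambda: add p13.
From p8 via lambda: add p2.
From p13 via lambda: add p7.
From p7 via lambda: add p5, p9.
From p5 via lambda: add p14.
From p14 via lambda: add p3.
lambda-closure = {p1, p2, p3, p5, p7, p8, p9, p10, p12, p13, p14}, which has 11 states.

11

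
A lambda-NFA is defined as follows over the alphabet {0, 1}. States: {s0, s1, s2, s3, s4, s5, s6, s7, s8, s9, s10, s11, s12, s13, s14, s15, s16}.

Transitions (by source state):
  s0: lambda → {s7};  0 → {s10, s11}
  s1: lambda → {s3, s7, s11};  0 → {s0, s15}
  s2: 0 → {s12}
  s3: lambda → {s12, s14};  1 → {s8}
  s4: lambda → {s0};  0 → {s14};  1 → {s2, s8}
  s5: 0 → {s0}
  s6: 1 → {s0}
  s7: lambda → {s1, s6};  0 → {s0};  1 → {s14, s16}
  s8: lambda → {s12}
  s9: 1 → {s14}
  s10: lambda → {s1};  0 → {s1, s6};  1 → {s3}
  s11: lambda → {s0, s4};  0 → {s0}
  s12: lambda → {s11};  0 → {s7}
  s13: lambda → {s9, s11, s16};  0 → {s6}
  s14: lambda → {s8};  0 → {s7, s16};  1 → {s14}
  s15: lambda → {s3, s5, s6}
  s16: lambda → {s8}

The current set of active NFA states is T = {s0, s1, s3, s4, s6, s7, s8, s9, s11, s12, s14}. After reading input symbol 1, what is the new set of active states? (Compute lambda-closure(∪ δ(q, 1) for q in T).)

{s0, s1, s2, s3, s4, s6, s7, s8, s11, s12, s14, s16}

s3 on 1 → {s8}.
s4 on 1 → {s2, s8}.
s6 on 1 → {s0}.
s7 on 1 → {s14, s16}.
s9 on 1 → {s14}.
s14 on 1 → {s14}.
No 1-transition from s0, s1, s8, s11, s12.
Union after reading 1: {s0, s2, s8, s14, s16}.
Now take the lambda-closure:
From s0 via lambda: add s7.
From s8 via lambda: add s12.
From s7 via lambda: add s1, s6.
From s12 via lambda: add s11.
From s1 via lambda: add s3.
From s11 via lambda: add s4.
No new states can be added; the closed set is {s0, s1, s2, s3, s4, s6, s7, s8, s11, s12, s14, s16}.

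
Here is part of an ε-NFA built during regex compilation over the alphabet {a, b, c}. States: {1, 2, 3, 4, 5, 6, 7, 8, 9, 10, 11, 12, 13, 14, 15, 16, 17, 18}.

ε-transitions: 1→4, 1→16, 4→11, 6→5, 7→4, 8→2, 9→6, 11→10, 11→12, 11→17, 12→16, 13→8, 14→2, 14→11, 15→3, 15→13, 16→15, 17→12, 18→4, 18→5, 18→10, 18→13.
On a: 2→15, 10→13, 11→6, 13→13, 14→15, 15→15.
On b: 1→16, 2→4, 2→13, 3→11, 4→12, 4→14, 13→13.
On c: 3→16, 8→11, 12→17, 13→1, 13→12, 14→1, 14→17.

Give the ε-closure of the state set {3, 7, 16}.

Start with {3, 7, 16}.
From 7 via ε: add 4.
From 16 via ε: add 15.
From 4 via ε: add 11.
From 15 via ε: add 13.
From 11 via ε: add 10, 12, 17.
From 13 via ε: add 8.
From 8 via ε: add 2.
No new states can be added; the closed set is {2, 3, 4, 7, 8, 10, 11, 12, 13, 15, 16, 17}.

{2, 3, 4, 7, 8, 10, 11, 12, 13, 15, 16, 17}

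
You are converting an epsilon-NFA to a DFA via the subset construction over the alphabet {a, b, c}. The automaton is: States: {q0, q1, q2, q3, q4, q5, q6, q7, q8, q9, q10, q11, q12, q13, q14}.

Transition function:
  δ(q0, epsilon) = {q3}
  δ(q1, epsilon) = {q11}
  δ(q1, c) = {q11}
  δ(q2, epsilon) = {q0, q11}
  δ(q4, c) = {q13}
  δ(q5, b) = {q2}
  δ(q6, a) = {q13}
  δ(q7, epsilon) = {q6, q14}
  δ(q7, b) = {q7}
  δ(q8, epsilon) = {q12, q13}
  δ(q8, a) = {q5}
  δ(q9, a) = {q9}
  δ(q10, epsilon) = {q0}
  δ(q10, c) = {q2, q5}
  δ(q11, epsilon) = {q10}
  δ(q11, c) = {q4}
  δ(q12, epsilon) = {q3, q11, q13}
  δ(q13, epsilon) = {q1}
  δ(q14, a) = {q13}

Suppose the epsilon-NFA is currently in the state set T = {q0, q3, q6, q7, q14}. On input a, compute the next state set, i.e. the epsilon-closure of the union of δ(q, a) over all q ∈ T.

{q0, q1, q3, q10, q11, q13}

q6 on a → {q13}.
q14 on a → {q13}.
No a-transition from q0, q3, q7.
Union after reading a: {q13}.
Now take the epsilon-closure:
From q13 via epsilon: add q1.
From q1 via epsilon: add q11.
From q11 via epsilon: add q10.
From q10 via epsilon: add q0.
From q0 via epsilon: add q3.
No new states can be added; the closed set is {q0, q1, q3, q10, q11, q13}.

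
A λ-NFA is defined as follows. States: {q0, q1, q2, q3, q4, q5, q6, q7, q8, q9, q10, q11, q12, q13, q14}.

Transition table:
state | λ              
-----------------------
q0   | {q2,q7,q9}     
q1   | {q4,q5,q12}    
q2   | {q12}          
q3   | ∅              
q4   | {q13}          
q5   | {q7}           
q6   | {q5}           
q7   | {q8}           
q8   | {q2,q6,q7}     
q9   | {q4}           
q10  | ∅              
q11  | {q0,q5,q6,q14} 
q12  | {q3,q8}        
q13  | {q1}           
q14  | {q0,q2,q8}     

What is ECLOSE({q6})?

Start with {q6}.
From q6 via λ: add q5.
From q5 via λ: add q7.
From q7 via λ: add q8.
From q8 via λ: add q2.
From q2 via λ: add q12.
From q12 via λ: add q3.
No new states can be added; the closed set is {q2, q3, q5, q6, q7, q8, q12}.

{q2, q3, q5, q6, q7, q8, q12}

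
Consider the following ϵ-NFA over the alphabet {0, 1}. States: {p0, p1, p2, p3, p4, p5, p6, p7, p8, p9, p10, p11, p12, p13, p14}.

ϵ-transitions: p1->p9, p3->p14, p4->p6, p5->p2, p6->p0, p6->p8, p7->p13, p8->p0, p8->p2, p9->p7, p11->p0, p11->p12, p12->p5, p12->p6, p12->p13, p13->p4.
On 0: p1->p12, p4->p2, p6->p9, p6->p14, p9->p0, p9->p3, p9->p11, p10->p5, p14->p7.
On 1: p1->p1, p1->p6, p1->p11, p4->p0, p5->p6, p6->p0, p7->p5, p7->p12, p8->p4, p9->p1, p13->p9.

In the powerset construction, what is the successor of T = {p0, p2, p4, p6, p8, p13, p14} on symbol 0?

{p0, p2, p4, p6, p7, p8, p9, p13, p14}

p4 on 0 → {p2}.
p6 on 0 → {p9, p14}.
p14 on 0 → {p7}.
No 0-transition from p0, p2, p8, p13.
Union after reading 0: {p2, p7, p9, p14}.
Now take the ϵ-closure:
From p7 via ϵ: add p13.
From p13 via ϵ: add p4.
From p4 via ϵ: add p6.
From p6 via ϵ: add p0, p8.
No new states can be added; the closed set is {p0, p2, p4, p6, p7, p8, p9, p13, p14}.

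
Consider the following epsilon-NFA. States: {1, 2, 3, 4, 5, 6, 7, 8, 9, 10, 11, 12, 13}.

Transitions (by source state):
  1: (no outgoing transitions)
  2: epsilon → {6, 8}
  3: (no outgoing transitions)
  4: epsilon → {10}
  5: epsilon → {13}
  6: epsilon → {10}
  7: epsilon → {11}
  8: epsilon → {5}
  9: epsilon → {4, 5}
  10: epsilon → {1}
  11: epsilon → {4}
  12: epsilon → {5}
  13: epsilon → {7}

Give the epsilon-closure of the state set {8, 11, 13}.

{1, 4, 5, 7, 8, 10, 11, 13}

Start with {8, 11, 13}.
From 8 via epsilon: add 5.
From 11 via epsilon: add 4.
From 13 via epsilon: add 7.
From 4 via epsilon: add 10.
From 10 via epsilon: add 1.
No new states can be added; the closed set is {1, 4, 5, 7, 8, 10, 11, 13}.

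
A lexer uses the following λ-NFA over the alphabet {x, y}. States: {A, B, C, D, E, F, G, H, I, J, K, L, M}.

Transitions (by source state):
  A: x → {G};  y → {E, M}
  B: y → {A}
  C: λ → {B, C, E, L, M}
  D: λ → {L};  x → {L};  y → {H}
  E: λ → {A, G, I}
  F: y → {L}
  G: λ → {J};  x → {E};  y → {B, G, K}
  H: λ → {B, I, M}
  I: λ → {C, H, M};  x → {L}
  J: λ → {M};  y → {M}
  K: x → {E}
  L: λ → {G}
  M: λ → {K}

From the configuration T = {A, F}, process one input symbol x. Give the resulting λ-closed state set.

A on x → {G}.
No x-transition from F.
Union after reading x: {G}.
Now take the λ-closure:
From G via λ: add J.
From J via λ: add M.
From M via λ: add K.
No new states can be added; the closed set is {G, J, K, M}.

{G, J, K, M}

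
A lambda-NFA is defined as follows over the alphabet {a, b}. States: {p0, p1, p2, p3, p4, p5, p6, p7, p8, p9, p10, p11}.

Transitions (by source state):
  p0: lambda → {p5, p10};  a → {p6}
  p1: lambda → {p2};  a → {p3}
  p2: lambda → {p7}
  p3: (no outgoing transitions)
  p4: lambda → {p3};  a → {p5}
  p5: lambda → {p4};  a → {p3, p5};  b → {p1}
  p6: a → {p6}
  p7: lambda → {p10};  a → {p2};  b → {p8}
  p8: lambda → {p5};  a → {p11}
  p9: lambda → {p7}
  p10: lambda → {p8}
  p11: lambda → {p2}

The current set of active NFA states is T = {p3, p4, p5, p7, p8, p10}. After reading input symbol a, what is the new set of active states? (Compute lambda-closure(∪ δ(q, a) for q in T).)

{p2, p3, p4, p5, p7, p8, p10, p11}

p4 on a → {p5}.
p5 on a → {p3, p5}.
p7 on a → {p2}.
p8 on a → {p11}.
No a-transition from p3, p10.
Union after reading a: {p2, p3, p5, p11}.
Now take the lambda-closure:
From p2 via lambda: add p7.
From p5 via lambda: add p4.
From p7 via lambda: add p10.
From p10 via lambda: add p8.
No new states can be added; the closed set is {p2, p3, p4, p5, p7, p8, p10, p11}.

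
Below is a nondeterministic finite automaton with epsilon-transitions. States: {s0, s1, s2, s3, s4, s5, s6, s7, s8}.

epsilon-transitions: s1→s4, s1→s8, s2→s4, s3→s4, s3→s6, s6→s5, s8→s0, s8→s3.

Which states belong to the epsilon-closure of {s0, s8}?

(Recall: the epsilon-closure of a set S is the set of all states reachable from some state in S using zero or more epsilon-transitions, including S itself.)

Start with {s0, s8}.
From s8 via epsilon: add s3.
From s3 via epsilon: add s4, s6.
From s6 via epsilon: add s5.
No new states can be added; the closed set is {s0, s3, s4, s5, s6, s8}.

{s0, s3, s4, s5, s6, s8}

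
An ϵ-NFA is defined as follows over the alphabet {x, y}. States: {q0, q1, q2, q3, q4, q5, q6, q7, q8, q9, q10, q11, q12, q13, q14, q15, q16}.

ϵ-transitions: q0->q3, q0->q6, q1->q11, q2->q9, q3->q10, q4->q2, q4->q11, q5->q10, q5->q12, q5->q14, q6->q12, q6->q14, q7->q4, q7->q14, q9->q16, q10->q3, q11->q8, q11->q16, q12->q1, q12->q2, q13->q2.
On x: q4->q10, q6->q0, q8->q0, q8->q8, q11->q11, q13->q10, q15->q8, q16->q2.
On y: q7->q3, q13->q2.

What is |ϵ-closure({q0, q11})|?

Start with {q0, q11}.
From q0 via ϵ: add q3, q6.
From q11 via ϵ: add q8, q16.
From q3 via ϵ: add q10.
From q6 via ϵ: add q12, q14.
From q12 via ϵ: add q1, q2.
From q2 via ϵ: add q9.
ϵ-closure = {q0, q1, q2, q3, q6, q8, q9, q10, q11, q12, q14, q16}, which has 12 states.

12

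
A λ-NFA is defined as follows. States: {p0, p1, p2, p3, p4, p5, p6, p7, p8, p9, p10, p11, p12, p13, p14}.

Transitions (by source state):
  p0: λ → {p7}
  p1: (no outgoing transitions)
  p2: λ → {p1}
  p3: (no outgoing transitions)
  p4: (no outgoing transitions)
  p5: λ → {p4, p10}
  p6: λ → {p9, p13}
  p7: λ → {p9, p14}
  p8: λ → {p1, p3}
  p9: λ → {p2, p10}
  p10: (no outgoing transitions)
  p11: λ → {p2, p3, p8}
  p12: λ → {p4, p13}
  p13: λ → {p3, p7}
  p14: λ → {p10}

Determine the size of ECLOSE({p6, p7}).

9

Start with {p6, p7}.
From p6 via λ: add p9, p13.
From p7 via λ: add p14.
From p9 via λ: add p2, p10.
From p13 via λ: add p3.
From p2 via λ: add p1.
λ-closure = {p1, p2, p3, p6, p7, p9, p10, p13, p14}, which has 9 states.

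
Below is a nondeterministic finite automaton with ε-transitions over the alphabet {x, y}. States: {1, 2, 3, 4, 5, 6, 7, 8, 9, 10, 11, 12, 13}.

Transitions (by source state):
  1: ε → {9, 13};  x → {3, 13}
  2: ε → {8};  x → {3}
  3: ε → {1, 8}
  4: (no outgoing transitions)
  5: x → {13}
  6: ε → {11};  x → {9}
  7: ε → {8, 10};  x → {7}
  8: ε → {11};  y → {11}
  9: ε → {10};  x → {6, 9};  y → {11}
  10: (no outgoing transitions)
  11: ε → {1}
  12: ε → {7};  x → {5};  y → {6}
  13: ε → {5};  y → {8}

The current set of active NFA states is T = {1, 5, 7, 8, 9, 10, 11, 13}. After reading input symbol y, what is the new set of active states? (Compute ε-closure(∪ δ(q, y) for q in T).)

{1, 5, 8, 9, 10, 11, 13}

8 on y → {11}.
9 on y → {11}.
13 on y → {8}.
No y-transition from 1, 5, 7, 10, 11.
Union after reading y: {8, 11}.
Now take the ε-closure:
From 11 via ε: add 1.
From 1 via ε: add 9, 13.
From 9 via ε: add 10.
From 13 via ε: add 5.
No new states can be added; the closed set is {1, 5, 8, 9, 10, 11, 13}.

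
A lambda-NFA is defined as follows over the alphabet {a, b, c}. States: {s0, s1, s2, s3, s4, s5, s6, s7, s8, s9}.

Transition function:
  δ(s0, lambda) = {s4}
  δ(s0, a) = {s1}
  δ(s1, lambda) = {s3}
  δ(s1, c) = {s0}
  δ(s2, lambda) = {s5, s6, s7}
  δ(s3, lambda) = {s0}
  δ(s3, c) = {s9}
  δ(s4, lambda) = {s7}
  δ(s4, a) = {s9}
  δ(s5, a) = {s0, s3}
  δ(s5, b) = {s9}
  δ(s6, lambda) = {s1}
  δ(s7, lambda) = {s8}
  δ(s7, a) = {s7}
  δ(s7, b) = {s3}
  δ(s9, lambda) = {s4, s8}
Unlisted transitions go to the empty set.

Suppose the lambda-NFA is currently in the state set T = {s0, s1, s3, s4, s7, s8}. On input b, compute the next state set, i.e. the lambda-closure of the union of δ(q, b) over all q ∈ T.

s7 on b → {s3}.
No b-transition from s0, s1, s3, s4, s8.
Union after reading b: {s3}.
Now take the lambda-closure:
From s3 via lambda: add s0.
From s0 via lambda: add s4.
From s4 via lambda: add s7.
From s7 via lambda: add s8.
No new states can be added; the closed set is {s0, s3, s4, s7, s8}.

{s0, s3, s4, s7, s8}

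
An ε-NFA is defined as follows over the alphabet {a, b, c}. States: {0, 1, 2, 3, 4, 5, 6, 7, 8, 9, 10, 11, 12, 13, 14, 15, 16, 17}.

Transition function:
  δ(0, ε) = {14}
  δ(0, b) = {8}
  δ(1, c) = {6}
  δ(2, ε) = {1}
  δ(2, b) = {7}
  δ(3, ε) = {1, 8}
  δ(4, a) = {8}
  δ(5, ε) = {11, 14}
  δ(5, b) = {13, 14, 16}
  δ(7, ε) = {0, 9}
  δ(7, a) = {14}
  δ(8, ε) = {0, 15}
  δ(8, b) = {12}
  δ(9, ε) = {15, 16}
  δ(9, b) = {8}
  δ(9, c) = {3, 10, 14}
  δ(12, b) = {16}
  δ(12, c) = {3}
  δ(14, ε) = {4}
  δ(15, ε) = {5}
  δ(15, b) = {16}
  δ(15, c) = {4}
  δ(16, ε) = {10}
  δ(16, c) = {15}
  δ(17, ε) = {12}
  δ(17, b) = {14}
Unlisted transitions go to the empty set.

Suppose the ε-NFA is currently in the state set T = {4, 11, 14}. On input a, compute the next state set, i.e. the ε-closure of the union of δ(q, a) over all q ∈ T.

{0, 4, 5, 8, 11, 14, 15}

4 on a → {8}.
No a-transition from 11, 14.
Union after reading a: {8}.
Now take the ε-closure:
From 8 via ε: add 0, 15.
From 0 via ε: add 14.
From 15 via ε: add 5.
From 5 via ε: add 11.
From 14 via ε: add 4.
No new states can be added; the closed set is {0, 4, 5, 8, 11, 14, 15}.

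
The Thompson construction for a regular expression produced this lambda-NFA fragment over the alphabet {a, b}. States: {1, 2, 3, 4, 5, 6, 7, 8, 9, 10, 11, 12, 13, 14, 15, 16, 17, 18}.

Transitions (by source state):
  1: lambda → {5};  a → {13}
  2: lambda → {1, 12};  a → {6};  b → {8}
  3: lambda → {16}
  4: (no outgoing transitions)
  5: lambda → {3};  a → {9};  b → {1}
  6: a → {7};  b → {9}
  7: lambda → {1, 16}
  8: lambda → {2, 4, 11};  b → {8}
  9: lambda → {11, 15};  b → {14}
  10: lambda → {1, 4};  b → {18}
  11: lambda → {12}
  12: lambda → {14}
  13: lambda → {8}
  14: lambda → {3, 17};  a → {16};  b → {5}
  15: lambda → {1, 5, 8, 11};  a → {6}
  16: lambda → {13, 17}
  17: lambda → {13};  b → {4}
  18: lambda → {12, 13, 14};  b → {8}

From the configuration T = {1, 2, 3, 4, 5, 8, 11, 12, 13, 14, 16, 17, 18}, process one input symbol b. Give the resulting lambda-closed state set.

2 on b → {8}.
5 on b → {1}.
8 on b → {8}.
14 on b → {5}.
17 on b → {4}.
18 on b → {8}.
No b-transition from 1, 3, 4, 11, 12, 13, 16.
Union after reading b: {1, 4, 5, 8}.
Now take the lambda-closure:
From 5 via lambda: add 3.
From 8 via lambda: add 2, 11.
From 2 via lambda: add 12.
From 3 via lambda: add 16.
From 12 via lambda: add 14.
From 16 via lambda: add 13, 17.
No new states can be added; the closed set is {1, 2, 3, 4, 5, 8, 11, 12, 13, 14, 16, 17}.

{1, 2, 3, 4, 5, 8, 11, 12, 13, 14, 16, 17}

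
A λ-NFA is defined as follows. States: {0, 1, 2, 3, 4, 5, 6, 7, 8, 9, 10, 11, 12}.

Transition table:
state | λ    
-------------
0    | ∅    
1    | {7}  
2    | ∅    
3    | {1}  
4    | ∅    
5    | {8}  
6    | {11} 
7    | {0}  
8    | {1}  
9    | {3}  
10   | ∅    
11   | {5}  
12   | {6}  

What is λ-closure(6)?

Start with {6}.
From 6 via λ: add 11.
From 11 via λ: add 5.
From 5 via λ: add 8.
From 8 via λ: add 1.
From 1 via λ: add 7.
From 7 via λ: add 0.
No new states can be added; the closed set is {0, 1, 5, 6, 7, 8, 11}.

{0, 1, 5, 6, 7, 8, 11}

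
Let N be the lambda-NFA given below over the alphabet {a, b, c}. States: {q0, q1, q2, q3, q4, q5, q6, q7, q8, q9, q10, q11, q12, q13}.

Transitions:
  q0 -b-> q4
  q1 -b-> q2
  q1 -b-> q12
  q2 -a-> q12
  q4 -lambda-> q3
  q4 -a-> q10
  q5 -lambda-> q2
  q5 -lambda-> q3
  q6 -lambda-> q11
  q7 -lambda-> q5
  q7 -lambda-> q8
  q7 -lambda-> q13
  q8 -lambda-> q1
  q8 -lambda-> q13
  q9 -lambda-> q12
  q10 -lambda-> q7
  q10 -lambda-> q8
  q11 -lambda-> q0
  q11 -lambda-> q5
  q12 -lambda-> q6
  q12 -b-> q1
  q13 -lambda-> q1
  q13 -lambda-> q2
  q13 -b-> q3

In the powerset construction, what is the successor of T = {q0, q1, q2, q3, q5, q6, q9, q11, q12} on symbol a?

{q0, q2, q3, q5, q6, q11, q12}

q2 on a → {q12}.
No a-transition from q0, q1, q3, q5, q6, q9, q11, q12.
Union after reading a: {q12}.
Now take the lambda-closure:
From q12 via lambda: add q6.
From q6 via lambda: add q11.
From q11 via lambda: add q0, q5.
From q5 via lambda: add q2, q3.
No new states can be added; the closed set is {q0, q2, q3, q5, q6, q11, q12}.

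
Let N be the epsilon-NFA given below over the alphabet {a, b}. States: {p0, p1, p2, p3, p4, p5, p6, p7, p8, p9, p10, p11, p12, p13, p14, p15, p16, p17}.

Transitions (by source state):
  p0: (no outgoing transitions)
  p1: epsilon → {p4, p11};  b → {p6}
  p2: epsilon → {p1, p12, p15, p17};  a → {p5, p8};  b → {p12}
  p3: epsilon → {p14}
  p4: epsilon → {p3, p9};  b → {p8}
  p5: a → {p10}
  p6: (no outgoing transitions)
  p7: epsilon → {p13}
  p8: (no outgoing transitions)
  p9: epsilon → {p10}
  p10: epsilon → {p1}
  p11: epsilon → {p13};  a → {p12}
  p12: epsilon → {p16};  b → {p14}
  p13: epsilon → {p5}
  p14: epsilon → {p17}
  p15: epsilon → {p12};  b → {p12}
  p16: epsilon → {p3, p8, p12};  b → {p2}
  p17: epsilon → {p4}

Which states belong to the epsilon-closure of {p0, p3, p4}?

{p0, p1, p3, p4, p5, p9, p10, p11, p13, p14, p17}

Start with {p0, p3, p4}.
From p3 via epsilon: add p14.
From p4 via epsilon: add p9.
From p9 via epsilon: add p10.
From p14 via epsilon: add p17.
From p10 via epsilon: add p1.
From p1 via epsilon: add p11.
From p11 via epsilon: add p13.
From p13 via epsilon: add p5.
No new states can be added; the closed set is {p0, p1, p3, p4, p5, p9, p10, p11, p13, p14, p17}.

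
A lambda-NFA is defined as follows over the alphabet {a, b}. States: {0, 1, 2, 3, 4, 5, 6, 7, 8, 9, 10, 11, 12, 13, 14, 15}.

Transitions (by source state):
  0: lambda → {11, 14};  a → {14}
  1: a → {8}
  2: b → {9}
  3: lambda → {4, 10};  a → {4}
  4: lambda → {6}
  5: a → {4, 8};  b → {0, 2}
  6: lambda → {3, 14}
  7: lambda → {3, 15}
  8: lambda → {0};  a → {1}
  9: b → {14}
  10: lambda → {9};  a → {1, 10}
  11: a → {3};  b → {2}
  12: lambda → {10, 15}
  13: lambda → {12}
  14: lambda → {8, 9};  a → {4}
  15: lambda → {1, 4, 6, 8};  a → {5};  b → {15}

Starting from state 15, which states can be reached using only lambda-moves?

Start with {15}.
From 15 via lambda: add 1, 4, 6, 8.
From 6 via lambda: add 3, 14.
From 8 via lambda: add 0.
From 0 via lambda: add 11.
From 3 via lambda: add 10.
From 14 via lambda: add 9.
No new states can be added; the closed set is {0, 1, 3, 4, 6, 8, 9, 10, 11, 14, 15}.

{0, 1, 3, 4, 6, 8, 9, 10, 11, 14, 15}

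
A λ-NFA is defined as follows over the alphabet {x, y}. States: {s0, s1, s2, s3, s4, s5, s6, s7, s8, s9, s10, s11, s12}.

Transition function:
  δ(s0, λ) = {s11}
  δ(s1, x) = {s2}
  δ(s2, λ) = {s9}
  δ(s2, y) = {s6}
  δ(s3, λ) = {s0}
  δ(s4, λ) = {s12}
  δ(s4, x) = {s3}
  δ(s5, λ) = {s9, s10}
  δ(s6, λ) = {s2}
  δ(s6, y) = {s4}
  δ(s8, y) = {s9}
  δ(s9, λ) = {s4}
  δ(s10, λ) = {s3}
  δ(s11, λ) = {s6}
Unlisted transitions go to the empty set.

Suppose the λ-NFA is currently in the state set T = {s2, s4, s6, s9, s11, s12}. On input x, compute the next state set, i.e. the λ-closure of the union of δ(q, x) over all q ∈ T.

s4 on x → {s3}.
No x-transition from s2, s6, s9, s11, s12.
Union after reading x: {s3}.
Now take the λ-closure:
From s3 via λ: add s0.
From s0 via λ: add s11.
From s11 via λ: add s6.
From s6 via λ: add s2.
From s2 via λ: add s9.
From s9 via λ: add s4.
From s4 via λ: add s12.
No new states can be added; the closed set is {s0, s2, s3, s4, s6, s9, s11, s12}.

{s0, s2, s3, s4, s6, s9, s11, s12}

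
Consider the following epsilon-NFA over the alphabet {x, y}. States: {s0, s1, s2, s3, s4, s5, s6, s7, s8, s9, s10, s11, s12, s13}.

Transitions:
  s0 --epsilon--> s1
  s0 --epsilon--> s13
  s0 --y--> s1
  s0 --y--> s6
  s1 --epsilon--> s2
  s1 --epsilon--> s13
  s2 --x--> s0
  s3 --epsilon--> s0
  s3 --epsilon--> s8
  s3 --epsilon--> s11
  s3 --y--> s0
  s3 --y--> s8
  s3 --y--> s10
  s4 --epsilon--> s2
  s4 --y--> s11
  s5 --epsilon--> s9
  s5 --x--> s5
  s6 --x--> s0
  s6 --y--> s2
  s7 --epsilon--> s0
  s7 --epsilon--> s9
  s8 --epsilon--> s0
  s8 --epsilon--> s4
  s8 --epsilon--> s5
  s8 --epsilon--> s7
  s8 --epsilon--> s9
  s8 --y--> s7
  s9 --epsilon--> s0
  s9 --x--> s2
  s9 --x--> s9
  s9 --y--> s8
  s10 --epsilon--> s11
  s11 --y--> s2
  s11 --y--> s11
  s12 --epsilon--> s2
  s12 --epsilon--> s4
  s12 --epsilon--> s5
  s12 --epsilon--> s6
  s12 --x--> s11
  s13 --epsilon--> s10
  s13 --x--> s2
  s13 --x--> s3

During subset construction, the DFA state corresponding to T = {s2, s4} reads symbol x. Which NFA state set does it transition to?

{s0, s1, s2, s10, s11, s13}

s2 on x → {s0}.
No x-transition from s4.
Union after reading x: {s0}.
Now take the epsilon-closure:
From s0 via epsilon: add s1, s13.
From s1 via epsilon: add s2.
From s13 via epsilon: add s10.
From s10 via epsilon: add s11.
No new states can be added; the closed set is {s0, s1, s2, s10, s11, s13}.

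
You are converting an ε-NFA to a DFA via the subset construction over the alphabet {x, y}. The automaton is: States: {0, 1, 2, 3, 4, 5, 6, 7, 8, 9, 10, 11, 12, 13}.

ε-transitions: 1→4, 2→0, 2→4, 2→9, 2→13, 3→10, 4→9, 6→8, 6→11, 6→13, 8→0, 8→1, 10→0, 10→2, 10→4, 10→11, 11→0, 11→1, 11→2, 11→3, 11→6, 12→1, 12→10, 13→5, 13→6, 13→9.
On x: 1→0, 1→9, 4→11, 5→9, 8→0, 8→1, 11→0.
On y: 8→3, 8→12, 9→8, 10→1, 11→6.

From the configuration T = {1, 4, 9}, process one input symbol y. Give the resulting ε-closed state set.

9 on y → {8}.
No y-transition from 1, 4.
Union after reading y: {8}.
Now take the ε-closure:
From 8 via ε: add 0, 1.
From 1 via ε: add 4.
From 4 via ε: add 9.
No new states can be added; the closed set is {0, 1, 4, 8, 9}.

{0, 1, 4, 8, 9}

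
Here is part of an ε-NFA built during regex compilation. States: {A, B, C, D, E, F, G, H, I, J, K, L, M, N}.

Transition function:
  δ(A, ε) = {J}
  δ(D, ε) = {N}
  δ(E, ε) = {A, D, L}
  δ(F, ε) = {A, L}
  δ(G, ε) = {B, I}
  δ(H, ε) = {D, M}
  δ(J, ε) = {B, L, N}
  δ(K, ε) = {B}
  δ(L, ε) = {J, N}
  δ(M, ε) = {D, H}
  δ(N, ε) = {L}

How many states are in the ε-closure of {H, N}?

7

Start with {H, N}.
From H via ε: add D, M.
From N via ε: add L.
From L via ε: add J.
From J via ε: add B.
ε-closure = {B, D, H, J, L, M, N}, which has 7 states.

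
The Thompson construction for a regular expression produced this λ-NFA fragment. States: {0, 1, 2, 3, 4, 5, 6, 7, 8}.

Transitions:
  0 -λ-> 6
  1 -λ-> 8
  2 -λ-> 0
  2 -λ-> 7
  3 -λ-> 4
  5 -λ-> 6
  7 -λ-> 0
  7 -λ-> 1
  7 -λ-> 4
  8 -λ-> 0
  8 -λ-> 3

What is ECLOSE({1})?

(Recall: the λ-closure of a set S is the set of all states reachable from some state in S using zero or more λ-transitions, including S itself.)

{0, 1, 3, 4, 6, 8}

Start with {1}.
From 1 via λ: add 8.
From 8 via λ: add 0, 3.
From 0 via λ: add 6.
From 3 via λ: add 4.
No new states can be added; the closed set is {0, 1, 3, 4, 6, 8}.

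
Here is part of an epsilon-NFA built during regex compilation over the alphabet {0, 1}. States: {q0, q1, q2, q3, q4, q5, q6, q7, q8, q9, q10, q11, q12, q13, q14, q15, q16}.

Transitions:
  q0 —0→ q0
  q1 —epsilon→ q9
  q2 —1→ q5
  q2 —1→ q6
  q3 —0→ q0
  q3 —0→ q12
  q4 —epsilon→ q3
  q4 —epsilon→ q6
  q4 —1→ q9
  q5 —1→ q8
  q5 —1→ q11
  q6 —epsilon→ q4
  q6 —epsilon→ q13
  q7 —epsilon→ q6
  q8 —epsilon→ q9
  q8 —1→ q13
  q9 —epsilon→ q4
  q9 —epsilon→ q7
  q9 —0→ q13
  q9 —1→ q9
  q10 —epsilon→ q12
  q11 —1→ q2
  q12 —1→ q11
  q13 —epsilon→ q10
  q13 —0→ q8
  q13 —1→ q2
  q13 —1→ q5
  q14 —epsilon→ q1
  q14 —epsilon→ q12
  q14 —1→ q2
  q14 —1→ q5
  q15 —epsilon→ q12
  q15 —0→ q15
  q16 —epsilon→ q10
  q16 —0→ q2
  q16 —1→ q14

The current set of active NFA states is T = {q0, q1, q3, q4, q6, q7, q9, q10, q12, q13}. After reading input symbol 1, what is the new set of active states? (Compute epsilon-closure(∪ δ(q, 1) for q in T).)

q4 on 1 → {q9}.
q9 on 1 → {q9}.
q12 on 1 → {q11}.
q13 on 1 → {q2, q5}.
No 1-transition from q0, q1, q3, q6, q7, q10.
Union after reading 1: {q2, q5, q9, q11}.
Now take the epsilon-closure:
From q9 via epsilon: add q4, q7.
From q4 via epsilon: add q3, q6.
From q6 via epsilon: add q13.
From q13 via epsilon: add q10.
From q10 via epsilon: add q12.
No new states can be added; the closed set is {q2, q3, q4, q5, q6, q7, q9, q10, q11, q12, q13}.

{q2, q3, q4, q5, q6, q7, q9, q10, q11, q12, q13}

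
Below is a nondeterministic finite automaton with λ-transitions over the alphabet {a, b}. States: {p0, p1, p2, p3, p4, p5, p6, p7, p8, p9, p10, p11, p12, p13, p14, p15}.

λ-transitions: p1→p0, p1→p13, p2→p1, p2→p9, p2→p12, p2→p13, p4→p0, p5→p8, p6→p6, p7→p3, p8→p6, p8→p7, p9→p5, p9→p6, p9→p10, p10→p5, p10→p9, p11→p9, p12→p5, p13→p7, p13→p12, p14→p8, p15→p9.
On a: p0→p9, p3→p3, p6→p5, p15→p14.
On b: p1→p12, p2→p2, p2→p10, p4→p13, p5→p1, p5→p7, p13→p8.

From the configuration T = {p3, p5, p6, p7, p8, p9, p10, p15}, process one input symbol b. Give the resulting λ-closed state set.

p5 on b → {p1, p7}.
No b-transition from p3, p6, p7, p8, p9, p10, p15.
Union after reading b: {p1, p7}.
Now take the λ-closure:
From p1 via λ: add p0, p13.
From p7 via λ: add p3.
From p13 via λ: add p12.
From p12 via λ: add p5.
From p5 via λ: add p8.
From p8 via λ: add p6.
No new states can be added; the closed set is {p0, p1, p3, p5, p6, p7, p8, p12, p13}.

{p0, p1, p3, p5, p6, p7, p8, p12, p13}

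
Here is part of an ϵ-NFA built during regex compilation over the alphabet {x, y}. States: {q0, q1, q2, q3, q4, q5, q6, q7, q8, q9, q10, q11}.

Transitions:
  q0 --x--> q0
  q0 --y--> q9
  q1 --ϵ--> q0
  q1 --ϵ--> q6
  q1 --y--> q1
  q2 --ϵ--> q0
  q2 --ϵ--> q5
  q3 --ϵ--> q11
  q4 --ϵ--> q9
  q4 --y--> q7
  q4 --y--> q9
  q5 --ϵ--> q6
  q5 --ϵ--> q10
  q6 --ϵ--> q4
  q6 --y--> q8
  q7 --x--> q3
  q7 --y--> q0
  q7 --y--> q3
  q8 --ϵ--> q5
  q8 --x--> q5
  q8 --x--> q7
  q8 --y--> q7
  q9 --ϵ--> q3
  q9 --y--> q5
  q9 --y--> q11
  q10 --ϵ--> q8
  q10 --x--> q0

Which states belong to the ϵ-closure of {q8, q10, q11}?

Start with {q8, q10, q11}.
From q8 via ϵ: add q5.
From q5 via ϵ: add q6.
From q6 via ϵ: add q4.
From q4 via ϵ: add q9.
From q9 via ϵ: add q3.
No new states can be added; the closed set is {q3, q4, q5, q6, q8, q9, q10, q11}.

{q3, q4, q5, q6, q8, q9, q10, q11}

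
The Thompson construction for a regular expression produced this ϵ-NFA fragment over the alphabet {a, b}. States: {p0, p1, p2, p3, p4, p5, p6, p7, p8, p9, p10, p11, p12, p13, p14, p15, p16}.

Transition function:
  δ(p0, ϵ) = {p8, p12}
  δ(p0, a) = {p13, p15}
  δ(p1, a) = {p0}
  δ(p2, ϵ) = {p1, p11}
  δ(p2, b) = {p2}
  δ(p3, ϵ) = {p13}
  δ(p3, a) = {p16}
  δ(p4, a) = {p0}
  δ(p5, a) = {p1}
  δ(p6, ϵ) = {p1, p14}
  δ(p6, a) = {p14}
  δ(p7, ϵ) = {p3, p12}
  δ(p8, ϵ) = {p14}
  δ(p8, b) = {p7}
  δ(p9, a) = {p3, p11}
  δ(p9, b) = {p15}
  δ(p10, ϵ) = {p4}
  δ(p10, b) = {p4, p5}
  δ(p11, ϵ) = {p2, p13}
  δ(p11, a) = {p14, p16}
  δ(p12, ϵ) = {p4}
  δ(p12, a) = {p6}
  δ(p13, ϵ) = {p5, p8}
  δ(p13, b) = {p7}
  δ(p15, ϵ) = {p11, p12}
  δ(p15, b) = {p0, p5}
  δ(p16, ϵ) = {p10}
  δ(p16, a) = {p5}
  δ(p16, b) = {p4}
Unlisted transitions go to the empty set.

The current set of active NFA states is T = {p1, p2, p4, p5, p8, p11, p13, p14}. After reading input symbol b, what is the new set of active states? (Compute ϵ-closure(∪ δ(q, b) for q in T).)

{p1, p2, p3, p4, p5, p7, p8, p11, p12, p13, p14}

p2 on b → {p2}.
p8 on b → {p7}.
p13 on b → {p7}.
No b-transition from p1, p4, p5, p11, p14.
Union after reading b: {p2, p7}.
Now take the ϵ-closure:
From p2 via ϵ: add p1, p11.
From p7 via ϵ: add p3, p12.
From p3 via ϵ: add p13.
From p12 via ϵ: add p4.
From p13 via ϵ: add p5, p8.
From p8 via ϵ: add p14.
No new states can be added; the closed set is {p1, p2, p3, p4, p5, p7, p8, p11, p12, p13, p14}.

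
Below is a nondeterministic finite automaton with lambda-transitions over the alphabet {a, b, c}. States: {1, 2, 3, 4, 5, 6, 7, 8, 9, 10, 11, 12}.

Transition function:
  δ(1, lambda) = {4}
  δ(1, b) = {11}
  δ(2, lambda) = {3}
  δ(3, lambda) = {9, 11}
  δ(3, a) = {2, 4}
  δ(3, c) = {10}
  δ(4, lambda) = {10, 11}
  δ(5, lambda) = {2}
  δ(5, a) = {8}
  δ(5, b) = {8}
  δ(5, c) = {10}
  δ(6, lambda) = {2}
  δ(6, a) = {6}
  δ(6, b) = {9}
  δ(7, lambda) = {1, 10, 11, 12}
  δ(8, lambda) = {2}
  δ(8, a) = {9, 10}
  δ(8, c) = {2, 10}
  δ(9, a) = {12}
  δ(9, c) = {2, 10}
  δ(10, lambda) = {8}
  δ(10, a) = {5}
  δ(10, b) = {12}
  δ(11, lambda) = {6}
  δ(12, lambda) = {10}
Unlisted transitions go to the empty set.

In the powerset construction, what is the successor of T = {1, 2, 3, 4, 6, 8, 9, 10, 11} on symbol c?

3 on c → {10}.
8 on c → {2, 10}.
9 on c → {2, 10}.
No c-transition from 1, 2, 4, 6, 10, 11.
Union after reading c: {2, 10}.
Now take the lambda-closure:
From 2 via lambda: add 3.
From 10 via lambda: add 8.
From 3 via lambda: add 9, 11.
From 11 via lambda: add 6.
No new states can be added; the closed set is {2, 3, 6, 8, 9, 10, 11}.

{2, 3, 6, 8, 9, 10, 11}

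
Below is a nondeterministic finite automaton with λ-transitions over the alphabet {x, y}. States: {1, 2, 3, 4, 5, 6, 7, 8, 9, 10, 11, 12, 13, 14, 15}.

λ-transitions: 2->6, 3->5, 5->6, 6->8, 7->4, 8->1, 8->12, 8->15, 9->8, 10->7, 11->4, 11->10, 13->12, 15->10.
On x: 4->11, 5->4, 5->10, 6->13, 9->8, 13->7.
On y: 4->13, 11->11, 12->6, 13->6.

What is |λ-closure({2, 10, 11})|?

Start with {2, 10, 11}.
From 2 via λ: add 6.
From 10 via λ: add 7.
From 11 via λ: add 4.
From 6 via λ: add 8.
From 8 via λ: add 1, 12, 15.
λ-closure = {1, 2, 4, 6, 7, 8, 10, 11, 12, 15}, which has 10 states.

10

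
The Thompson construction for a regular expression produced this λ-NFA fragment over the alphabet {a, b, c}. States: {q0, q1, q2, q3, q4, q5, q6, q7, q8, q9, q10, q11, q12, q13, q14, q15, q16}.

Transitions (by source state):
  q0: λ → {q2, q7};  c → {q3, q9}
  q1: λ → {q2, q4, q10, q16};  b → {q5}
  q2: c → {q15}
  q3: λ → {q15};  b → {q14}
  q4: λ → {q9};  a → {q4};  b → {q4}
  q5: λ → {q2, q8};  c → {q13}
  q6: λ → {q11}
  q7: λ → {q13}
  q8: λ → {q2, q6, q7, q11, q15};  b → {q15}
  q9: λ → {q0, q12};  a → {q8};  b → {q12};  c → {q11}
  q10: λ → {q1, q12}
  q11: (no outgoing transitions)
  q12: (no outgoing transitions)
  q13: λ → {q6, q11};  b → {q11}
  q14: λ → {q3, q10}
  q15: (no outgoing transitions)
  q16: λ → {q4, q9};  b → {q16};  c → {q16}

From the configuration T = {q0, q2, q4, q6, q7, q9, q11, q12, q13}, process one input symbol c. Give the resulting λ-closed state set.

{q0, q2, q3, q6, q7, q9, q11, q12, q13, q15}

q0 on c → {q3, q9}.
q2 on c → {q15}.
q9 on c → {q11}.
No c-transition from q4, q6, q7, q11, q12, q13.
Union after reading c: {q3, q9, q11, q15}.
Now take the λ-closure:
From q9 via λ: add q0, q12.
From q0 via λ: add q2, q7.
From q7 via λ: add q13.
From q13 via λ: add q6.
No new states can be added; the closed set is {q0, q2, q3, q6, q7, q9, q11, q12, q13, q15}.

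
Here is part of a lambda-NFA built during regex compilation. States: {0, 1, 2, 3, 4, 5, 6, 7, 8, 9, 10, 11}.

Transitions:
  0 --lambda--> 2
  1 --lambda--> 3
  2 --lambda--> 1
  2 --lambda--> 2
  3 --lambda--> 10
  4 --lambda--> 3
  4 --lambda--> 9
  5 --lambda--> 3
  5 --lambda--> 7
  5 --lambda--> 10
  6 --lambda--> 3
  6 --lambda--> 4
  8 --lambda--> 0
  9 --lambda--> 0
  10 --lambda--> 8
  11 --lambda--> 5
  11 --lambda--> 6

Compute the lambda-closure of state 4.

{0, 1, 2, 3, 4, 8, 9, 10}

Start with {4}.
From 4 via lambda: add 3, 9.
From 3 via lambda: add 10.
From 9 via lambda: add 0.
From 0 via lambda: add 2.
From 10 via lambda: add 8.
From 2 via lambda: add 1.
No new states can be added; the closed set is {0, 1, 2, 3, 4, 8, 9, 10}.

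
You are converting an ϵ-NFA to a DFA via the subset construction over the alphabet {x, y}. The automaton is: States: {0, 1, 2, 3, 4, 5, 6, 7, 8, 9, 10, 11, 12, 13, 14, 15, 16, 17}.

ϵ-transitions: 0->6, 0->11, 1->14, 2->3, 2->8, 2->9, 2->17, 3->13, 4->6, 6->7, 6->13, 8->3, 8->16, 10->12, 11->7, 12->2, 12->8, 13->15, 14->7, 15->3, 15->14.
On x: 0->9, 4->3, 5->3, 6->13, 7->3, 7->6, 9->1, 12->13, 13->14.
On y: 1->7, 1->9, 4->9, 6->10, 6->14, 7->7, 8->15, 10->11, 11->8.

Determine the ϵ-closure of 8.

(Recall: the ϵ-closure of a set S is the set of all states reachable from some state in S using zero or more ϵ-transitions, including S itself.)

Start with {8}.
From 8 via ϵ: add 3, 16.
From 3 via ϵ: add 13.
From 13 via ϵ: add 15.
From 15 via ϵ: add 14.
From 14 via ϵ: add 7.
No new states can be added; the closed set is {3, 7, 8, 13, 14, 15, 16}.

{3, 7, 8, 13, 14, 15, 16}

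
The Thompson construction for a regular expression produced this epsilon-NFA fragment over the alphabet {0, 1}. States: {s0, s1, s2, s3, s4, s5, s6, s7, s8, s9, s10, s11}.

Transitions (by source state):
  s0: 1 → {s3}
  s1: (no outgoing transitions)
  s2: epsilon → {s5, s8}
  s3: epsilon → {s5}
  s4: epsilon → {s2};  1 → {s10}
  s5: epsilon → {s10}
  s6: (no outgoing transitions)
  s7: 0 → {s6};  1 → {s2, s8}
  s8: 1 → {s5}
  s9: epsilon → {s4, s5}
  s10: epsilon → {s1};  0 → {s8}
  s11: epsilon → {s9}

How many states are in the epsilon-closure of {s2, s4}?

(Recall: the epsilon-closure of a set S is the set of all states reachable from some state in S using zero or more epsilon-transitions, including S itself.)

6

Start with {s2, s4}.
From s2 via epsilon: add s5, s8.
From s5 via epsilon: add s10.
From s10 via epsilon: add s1.
epsilon-closure = {s1, s2, s4, s5, s8, s10}, which has 6 states.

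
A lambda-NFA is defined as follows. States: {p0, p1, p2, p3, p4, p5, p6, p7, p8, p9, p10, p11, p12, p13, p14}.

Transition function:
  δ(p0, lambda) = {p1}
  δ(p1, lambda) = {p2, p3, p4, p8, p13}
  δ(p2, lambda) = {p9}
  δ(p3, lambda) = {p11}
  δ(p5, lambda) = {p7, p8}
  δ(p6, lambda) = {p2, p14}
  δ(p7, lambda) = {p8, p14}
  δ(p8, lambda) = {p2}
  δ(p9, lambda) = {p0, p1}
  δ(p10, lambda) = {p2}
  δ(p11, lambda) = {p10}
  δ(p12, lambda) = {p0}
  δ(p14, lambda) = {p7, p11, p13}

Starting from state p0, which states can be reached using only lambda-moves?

Start with {p0}.
From p0 via lambda: add p1.
From p1 via lambda: add p2, p3, p4, p8, p13.
From p2 via lambda: add p9.
From p3 via lambda: add p11.
From p11 via lambda: add p10.
No new states can be added; the closed set is {p0, p1, p2, p3, p4, p8, p9, p10, p11, p13}.

{p0, p1, p2, p3, p4, p8, p9, p10, p11, p13}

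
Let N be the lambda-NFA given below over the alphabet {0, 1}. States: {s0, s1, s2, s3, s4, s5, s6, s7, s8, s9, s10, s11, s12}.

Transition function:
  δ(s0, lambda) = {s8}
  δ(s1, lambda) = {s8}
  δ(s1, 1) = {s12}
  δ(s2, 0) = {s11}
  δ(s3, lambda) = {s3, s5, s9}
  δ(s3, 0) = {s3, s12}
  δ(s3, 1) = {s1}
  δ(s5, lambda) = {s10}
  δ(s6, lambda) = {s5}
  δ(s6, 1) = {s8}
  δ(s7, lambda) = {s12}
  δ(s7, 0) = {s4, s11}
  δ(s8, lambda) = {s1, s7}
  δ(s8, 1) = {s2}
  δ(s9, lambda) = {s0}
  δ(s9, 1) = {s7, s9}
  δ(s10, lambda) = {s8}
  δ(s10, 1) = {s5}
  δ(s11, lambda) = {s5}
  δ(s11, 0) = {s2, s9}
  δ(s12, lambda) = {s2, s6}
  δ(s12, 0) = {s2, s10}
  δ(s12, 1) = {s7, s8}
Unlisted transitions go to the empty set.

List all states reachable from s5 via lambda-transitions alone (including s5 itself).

{s1, s2, s5, s6, s7, s8, s10, s12}

Start with {s5}.
From s5 via lambda: add s10.
From s10 via lambda: add s8.
From s8 via lambda: add s1, s7.
From s7 via lambda: add s12.
From s12 via lambda: add s2, s6.
No new states can be added; the closed set is {s1, s2, s5, s6, s7, s8, s10, s12}.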